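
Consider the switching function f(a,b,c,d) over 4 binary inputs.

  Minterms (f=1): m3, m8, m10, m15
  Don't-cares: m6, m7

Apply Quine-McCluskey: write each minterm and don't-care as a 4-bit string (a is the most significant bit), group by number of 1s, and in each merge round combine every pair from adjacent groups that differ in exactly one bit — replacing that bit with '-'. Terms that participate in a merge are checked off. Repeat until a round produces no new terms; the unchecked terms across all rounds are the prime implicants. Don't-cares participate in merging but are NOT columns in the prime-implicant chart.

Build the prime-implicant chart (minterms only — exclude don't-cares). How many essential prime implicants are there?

[col 0] 0011*, 0110*, 0111*, 1000*, 1010*, 1111*
[col 1] -111, 0-11, 011-, 10-0
Prime implicants: -111, 0-11, 011-, 10-0
PI chart (minterm → PIs covering it):
  3 | 0-11  (sole → essential)
  8 | 10-0  (sole → essential)
  10 | 10-0  (sole → essential)
  15 | -111  (sole → essential)
Essential prime implicants: -111, 0-11, 10-0

3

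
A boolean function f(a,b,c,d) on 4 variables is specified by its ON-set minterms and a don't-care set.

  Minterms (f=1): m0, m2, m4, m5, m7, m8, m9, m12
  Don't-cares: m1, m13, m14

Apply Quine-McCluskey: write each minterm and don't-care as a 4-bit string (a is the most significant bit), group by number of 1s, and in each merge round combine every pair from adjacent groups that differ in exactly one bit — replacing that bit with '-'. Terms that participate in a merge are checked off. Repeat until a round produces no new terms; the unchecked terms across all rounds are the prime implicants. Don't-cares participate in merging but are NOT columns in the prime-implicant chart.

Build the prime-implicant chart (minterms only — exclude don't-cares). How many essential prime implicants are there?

3

Round 0: 0000✓ 0001✓ 0010✓ 0100✓ 0101✓ 0111✓ 1000✓ 1001✓ 1100✓ 1101✓ 1110✓
Round 1: -000✓ -001✓ -100✓ -101✓ 0-00✓ 0-01✓ 00-0 000-✓ 01-1 010-✓ 1-00✓ 1-01✓ 100-✓ 11-0 110-✓
Round 2: --00✓ --01✓ -00-✓ -10-✓ 0-0-✓ 1-0-✓
Round 3: --0-
PIs = {--0-, 00-0, 01-1, 11-0}
Coverage chart:
  m0: --0-,00-0
  m2: 00-0 ←essential
  m4: --0- ←essential
  m5: --0-,01-1
  m7: 01-1 ←essential
  m8: --0- ←essential
  m9: --0- ←essential
  m12: --0-,11-0
Essential: --0-, 00-0, 01-1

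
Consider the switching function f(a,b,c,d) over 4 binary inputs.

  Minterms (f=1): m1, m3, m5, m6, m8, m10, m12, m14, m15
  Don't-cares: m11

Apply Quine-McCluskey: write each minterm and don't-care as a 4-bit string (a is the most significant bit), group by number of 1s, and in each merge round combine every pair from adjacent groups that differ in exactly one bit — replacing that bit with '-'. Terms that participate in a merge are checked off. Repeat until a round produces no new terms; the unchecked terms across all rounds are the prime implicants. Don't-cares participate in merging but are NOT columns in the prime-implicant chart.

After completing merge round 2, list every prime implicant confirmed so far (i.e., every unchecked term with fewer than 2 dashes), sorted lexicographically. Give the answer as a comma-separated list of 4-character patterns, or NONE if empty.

[col 0] 0001*, 0011*, 0101*, 0110*, 1000*, 1010*, 1011*, 1100*, 1110*, 1111*
[col 1] -011, -110, 0-01, 00-1, 1-00*, 1-10*, 1-11*, 10-0*, 101-*, 11-0*, 111-*
[col 2] 1--0, 1-1-
Prime implicants: -011, -110, 0-01, 00-1, 1--0, 1-1-

-011, -110, 0-01, 00-1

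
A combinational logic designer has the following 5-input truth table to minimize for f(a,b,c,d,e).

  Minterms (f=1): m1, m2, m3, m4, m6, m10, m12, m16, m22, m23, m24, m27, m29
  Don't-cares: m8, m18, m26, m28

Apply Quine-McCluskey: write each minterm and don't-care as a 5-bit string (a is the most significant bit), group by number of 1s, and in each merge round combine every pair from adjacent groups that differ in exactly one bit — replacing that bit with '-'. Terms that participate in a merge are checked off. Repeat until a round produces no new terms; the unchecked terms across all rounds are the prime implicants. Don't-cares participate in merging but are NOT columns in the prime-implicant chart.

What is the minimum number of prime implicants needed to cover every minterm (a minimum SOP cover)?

8

[col 0] 00001*, 00010*, 00011*, 00100*, 00110*, 01000*, 01010*, 01100*, 10000*, 10010*, 10110*, 10111*, 11000*, 11010*, 11011*, 11100*, 11101*
[col 1] -0010*, -0110*, -1000*, -1010*, -1100*, 0-010*, 0-100, 00-10*, 000-1, 0001-, 001-0, 01-00*, 010-0*, 1-000*, 1-010*, 10-10*, 100-0*, 1011-, 11-00*, 110-0*, 1101-, 1110-
[col 2] --010, -0-10, -1-00, -10-0, 1-0-0
Prime implicants: --010, -0-10, -1-00, -10-0, 0-100, 000-1, 0001-, 001-0, 1-0-0, 1011-, 1101-, 1110-
PI chart (minterm → PIs covering it):
  1 | 000-1  (sole → essential)
  2 | --010,-0-10,0001-
  3 | 000-1,0001-
  4 | 0-100,001-0
  6 | -0-10,001-0
  10 | --010,-10-0
  12 | -1-00,0-100
  16 | 1-0-0  (sole → essential)
  22 | -0-10,1011-
  23 | 1011-  (sole → essential)
  24 | -1-00,-10-0,1-0-0
  27 | 1101-  (sole → essential)
  29 | 1110-  (sole → essential)
Essential prime implicants: 000-1, 1-0-0, 1011-, 1101-, 1110-
Petrick residual → --010, -0-10, 0-100
Minimum SOP uses 8 PIs: c'de' + b'de' + a'cd'e' + a'b'c'e + ac'e' + ab'cd + abc'd + abcd'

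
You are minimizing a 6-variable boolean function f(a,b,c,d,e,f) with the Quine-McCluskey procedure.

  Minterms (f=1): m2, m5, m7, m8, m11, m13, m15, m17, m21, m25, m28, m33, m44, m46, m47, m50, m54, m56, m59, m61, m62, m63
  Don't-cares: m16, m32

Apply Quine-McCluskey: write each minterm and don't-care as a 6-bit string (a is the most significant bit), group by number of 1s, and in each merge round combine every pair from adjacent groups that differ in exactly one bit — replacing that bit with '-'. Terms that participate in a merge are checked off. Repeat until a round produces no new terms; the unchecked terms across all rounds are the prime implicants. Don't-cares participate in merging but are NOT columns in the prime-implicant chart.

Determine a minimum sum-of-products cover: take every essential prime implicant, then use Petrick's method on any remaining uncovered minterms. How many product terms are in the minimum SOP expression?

[col 0] 000010, 000101*, 000111*, 001000, 001011*, 001101*, 001111*, 010000*, 010001*, 010101*, 011001*, 011100, 100000*, 100001*, 101100*, 101110*, 101111*, 110010*, 110110*, 111000, 111011*, 111101*, 111110*, 111111*
[col 1] -01111, 0-0101, 00-101*, 00-111*, 0001-1*, 001-11, 0011-1*, 01-001, 010-01, 01000-, 1-1110*, 1-1111*, 10000-, 1011-0, 10111-*, 11-110, 110-10, 111-11, 1111-1, 11111-*
[col 2] 00-1-1, 1-111-
Prime implicants: -01111, 0-0101, 00-1-1, 000010, 001-11, 001000, 01-001, 010-01, 01000-, 011100, 1-111-, 10000-, 1011-0, 11-110, 110-10, 111-11, 111000, 1111-1
PI chart (minterm → PIs covering it):
  2 | 000010  (sole → essential)
  5 | 0-0101,00-1-1
  7 | 00-1-1  (sole → essential)
  8 | 001000  (sole → essential)
  11 | 001-11  (sole → essential)
  13 | 00-1-1  (sole → essential)
  15 | -01111,00-1-1,001-11
  17 | 01-001,010-01,01000-
  21 | 0-0101,010-01
  25 | 01-001  (sole → essential)
  28 | 011100  (sole → essential)
  33 | 10000-  (sole → essential)
  44 | 1011-0  (sole → essential)
  46 | 1-111-,1011-0
  47 | -01111,1-111-
  50 | 110-10  (sole → essential)
  54 | 11-110,110-10
  56 | 111000  (sole → essential)
  59 | 111-11  (sole → essential)
  61 | 1111-1  (sole → essential)
  62 | 1-111-,11-110
  63 | 1-111-,111-11,1111-1
Essential prime implicants: 00-1-1, 000010, 001-11, 001000, 01-001, 011100, 10000-, 1011-0, 110-10, 111-11, 111000, 1111-1
Petrick residual → 0-0101, 1-111-
Minimum SOP uses 14 PIs: a'c'de'f + a'b'df + a'b'c'd'ef' + a'b'cef + a'b'cd'e'f' + a'bd'e'f + a'bcde'f' + acde + ab'c'd'e' + ab'cdf' + abc'ef' + abcef + abcd'e'f' + abcdf

14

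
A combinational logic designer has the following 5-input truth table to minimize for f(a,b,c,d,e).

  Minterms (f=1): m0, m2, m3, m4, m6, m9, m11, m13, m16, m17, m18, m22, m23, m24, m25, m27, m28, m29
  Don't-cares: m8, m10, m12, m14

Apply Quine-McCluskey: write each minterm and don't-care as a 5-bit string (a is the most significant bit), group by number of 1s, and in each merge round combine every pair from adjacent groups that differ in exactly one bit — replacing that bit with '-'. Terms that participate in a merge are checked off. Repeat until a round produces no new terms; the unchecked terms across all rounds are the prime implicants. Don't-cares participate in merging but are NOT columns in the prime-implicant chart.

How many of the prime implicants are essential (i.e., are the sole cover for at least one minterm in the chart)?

[col 0] 00000*, 00010*, 00011*, 00100*, 00110*, 01000*, 01001*, 01010*, 01011*, 01100*, 01101*, 01110*, 10000*, 10001*, 10010*, 10110*, 10111*, 11000*, 11001*, 11011*, 11100*, 11101*
[col 1] -0000*, -0010*, -0110*, -1000*, -1001*, -1011*, -1100*, -1101*, 0-000*, 0-010*, 0-011*, 0-100*, 0-110*, 00-00*, 00-10*, 000-0*, 0001-*, 001-0*, 01-00*, 01-01*, 01-10*, 010-0*, 010-1*, 0100-*, 0101-*, 011-0*, 0110-*, 1-000*, 1-001*, 10-10*, 100-0*, 1000-*, 1011-, 11-00*, 11-01*, 110-1*, 1100-*, 1110-*
[col 2] --000, -0-10, -00-0, -1-00*, -1-01*, -10-1, -100-*, -110-*, 0--00*, 0--10*, 0-0-0*, 0-01-, 0-1-0*, 00--0*, 01--0*, 01-0-*, 010--, 1-00-, 11-0-*
[col 3] -1-0-, 0---0
Prime implicants: --000, -0-10, -00-0, -1-0-, -10-1, 0---0, 0-01-, 010--, 1-00-, 1011-
PI chart (minterm → PIs covering it):
  0 | --000,-00-0,0---0
  2 | -0-10,-00-0,0---0,0-01-
  3 | 0-01-  (sole → essential)
  4 | 0---0  (sole → essential)
  6 | -0-10,0---0
  9 | -1-0-,-10-1,010--
  11 | -10-1,0-01-,010--
  13 | -1-0-  (sole → essential)
  16 | --000,-00-0,1-00-
  17 | 1-00-  (sole → essential)
  18 | -0-10,-00-0
  22 | -0-10,1011-
  23 | 1011-  (sole → essential)
  24 | --000,-1-0-,1-00-
  25 | -1-0-,-10-1,1-00-
  27 | -10-1  (sole → essential)
  28 | -1-0-  (sole → essential)
  29 | -1-0-  (sole → essential)
Essential prime implicants: -1-0-, -10-1, 0---0, 0-01-, 1-00-, 1011-

6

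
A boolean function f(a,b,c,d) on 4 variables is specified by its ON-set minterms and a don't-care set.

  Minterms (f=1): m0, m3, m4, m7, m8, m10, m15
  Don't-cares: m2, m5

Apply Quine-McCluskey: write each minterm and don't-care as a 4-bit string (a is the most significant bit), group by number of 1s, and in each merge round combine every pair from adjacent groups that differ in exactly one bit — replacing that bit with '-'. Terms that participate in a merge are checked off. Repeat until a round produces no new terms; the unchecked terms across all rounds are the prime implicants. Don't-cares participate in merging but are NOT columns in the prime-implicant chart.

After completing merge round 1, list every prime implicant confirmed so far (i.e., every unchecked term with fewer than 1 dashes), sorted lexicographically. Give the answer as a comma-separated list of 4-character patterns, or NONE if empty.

NONE

[col 0] 0000*, 0010*, 0011*, 0100*, 0101*, 0111*, 1000*, 1010*, 1111*
[col 1] -000*, -010*, -111, 0-00, 0-11, 00-0*, 001-, 01-1, 010-, 10-0*
[col 2] -0-0
Prime implicants: -0-0, -111, 0-00, 0-11, 001-, 01-1, 010-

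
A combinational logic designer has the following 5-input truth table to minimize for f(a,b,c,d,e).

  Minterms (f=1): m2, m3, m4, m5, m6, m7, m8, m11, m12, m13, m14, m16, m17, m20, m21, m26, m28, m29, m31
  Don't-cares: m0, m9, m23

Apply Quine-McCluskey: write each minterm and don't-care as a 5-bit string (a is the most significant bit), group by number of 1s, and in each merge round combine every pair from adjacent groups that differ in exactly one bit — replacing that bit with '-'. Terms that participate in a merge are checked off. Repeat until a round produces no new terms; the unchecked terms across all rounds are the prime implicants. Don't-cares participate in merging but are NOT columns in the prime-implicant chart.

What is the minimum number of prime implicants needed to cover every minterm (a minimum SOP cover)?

Round 0: 00000✓ 00010✓ 00011✓ 00100✓ 00101✓ 00110✓ 00111✓ 01000✓ 01001✓ 01011✓ 01100✓ 01101✓ 01110✓ 10000✓ 10001✓ 10100✓ 10101✓ 10111✓ 11010 11100✓ 11101✓ 11111✓
Round 1: -0000✓ -0100✓ -0101✓ -0111✓ -1100✓ -1101✓ 0-000✓ 0-011 0-100✓ 0-101✓ 0-110✓ 00-00✓ 00-10✓ 00-11✓ 000-0✓ 0001-✓ 001-0✓ 001-1✓ 0010-✓ 0011-✓ 01-00✓ 01-01✓ 010-1 0100-✓ 011-0✓ 0110-✓ 1-100✓ 1-101✓ 1-111✓ 10-00✓ 10-01✓ 1000-✓ 101-1✓ 1010-✓ 111-1✓ 1110-✓
Round 2: --100✓ --101✓ -0-00 -01-1 -010-✓ -110-✓ 0--00 0-1-0 0-10-✓ 00--0 00-1- 001-- 01-0- 1-1-1 1-10-✓ 10-0-
Round 3: --10-
PIs = {--10-, -0-00, -01-1, 0--00, 0-011, 0-1-0, 00--0, 00-1-, 001--, 01-0-, 010-1, 1-1-1, 10-0-, 11010}
Coverage chart:
  m2: 00--0,00-1-
  m3: 0-011,00-1-
  m4: --10-,-0-00,0--00,0-1-0,00--0,001--
  m5: --10-,-01-1,001--
  m6: 0-1-0,00--0,00-1-,001--
  m7: -01-1,00-1-,001--
  m8: 0--00,01-0-
  m11: 0-011,010-1
  m12: --10-,0--00,0-1-0,01-0-
  m13: --10-,01-0-
  m14: 0-1-0 ←essential
  m16: -0-00,10-0-
  m17: 10-0- ←essential
  m20: --10-,-0-00,10-0-
  m21: --10-,-01-1,1-1-1,10-0-
  m26: 11010 ←essential
  m28: --10- ←essential
  m29: --10-,1-1-1
  m31: 1-1-1 ←essential
Essential: --10-, 0-1-0, 1-1-1, 10-0-, 11010
Petrick residual → 0--00, 0-011, 00-1-
Min cover (8 terms): cd' + a'd'e' + a'c'de + a'ce' + a'b'd + ace + ab'd' + abc'de'

8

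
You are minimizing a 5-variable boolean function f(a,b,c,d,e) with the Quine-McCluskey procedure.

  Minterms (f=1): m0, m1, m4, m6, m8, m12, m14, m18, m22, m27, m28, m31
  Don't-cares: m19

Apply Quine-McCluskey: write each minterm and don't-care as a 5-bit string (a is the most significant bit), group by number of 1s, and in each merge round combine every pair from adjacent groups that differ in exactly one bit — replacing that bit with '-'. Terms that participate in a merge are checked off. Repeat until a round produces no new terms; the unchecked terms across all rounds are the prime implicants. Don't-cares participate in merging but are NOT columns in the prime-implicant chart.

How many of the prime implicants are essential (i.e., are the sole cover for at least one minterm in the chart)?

size-2^0 implicants → 00000(✓)  00001(✓)  00100(✓)  00110(✓)  01000(✓)  01100(✓)  01110(✓)  10010(✓)  10011(✓)  10110(✓)  11011(✓)  11100(✓)  11111(✓)
size-2^1 implicants → -0110  -1100  0-000(✓)  0-100(✓)  0-110(✓)  00-00(✓)  0000-  001-0(✓)  01-00(✓)  011-0(✓)  1-011  10-10  1001-  11-11
size-2^2 implicants → 0--00  0-1-0
Unchecked terms (primes): -0110, -1100, 0--00, 0-1-0, 0000-, 1-011, 10-10, 1001-, 11-11
Minterm coverage:
  m0 ⊆ 0--00,0000-
  m1 ⊆ 0000- [E]
  m4 ⊆ 0--00,0-1-0
  m6 ⊆ -0110,0-1-0
  m8 ⊆ 0--00 [E]
  m12 ⊆ -1100,0--00,0-1-0
  m14 ⊆ 0-1-0 [E]
  m18 ⊆ 10-10,1001-
  m22 ⊆ -0110,10-10
  m27 ⊆ 1-011,11-11
  m28 ⊆ -1100 [E]
  m31 ⊆ 11-11 [E]
E = {-1100, 0--00, 0-1-0, 0000-, 11-11}

5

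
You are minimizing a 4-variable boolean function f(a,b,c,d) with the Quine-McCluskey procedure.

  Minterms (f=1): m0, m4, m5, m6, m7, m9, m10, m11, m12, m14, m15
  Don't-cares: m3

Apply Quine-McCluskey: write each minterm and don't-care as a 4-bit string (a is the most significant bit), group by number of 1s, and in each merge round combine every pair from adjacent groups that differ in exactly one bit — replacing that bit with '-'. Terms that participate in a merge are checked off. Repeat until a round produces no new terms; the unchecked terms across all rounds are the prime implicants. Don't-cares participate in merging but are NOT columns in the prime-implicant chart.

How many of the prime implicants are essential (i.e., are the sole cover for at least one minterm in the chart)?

size-2^0 implicants → 0000(✓)  0011(✓)  0100(✓)  0101(✓)  0110(✓)  0111(✓)  1001(✓)  1010(✓)  1011(✓)  1100(✓)  1110(✓)  1111(✓)
size-2^1 implicants → -011(✓)  -100(✓)  -110(✓)  -111(✓)  0-00  0-11(✓)  01-0(✓)  01-1(✓)  010-(✓)  011-(✓)  1-10(✓)  1-11(✓)  10-1  101-(✓)  11-0(✓)  111-(✓)
size-2^2 implicants → --11  -1-0  -11-  01--  1-1-
Unchecked terms (primes): --11, -1-0, -11-, 0-00, 01--, 1-1-, 10-1
Minterm coverage:
  m0 ⊆ 0-00 [E]
  m4 ⊆ -1-0,0-00,01--
  m5 ⊆ 01-- [E]
  m6 ⊆ -1-0,-11-,01--
  m7 ⊆ --11,-11-,01--
  m9 ⊆ 10-1 [E]
  m10 ⊆ 1-1- [E]
  m11 ⊆ --11,1-1-,10-1
  m12 ⊆ -1-0 [E]
  m14 ⊆ -1-0,-11-,1-1-
  m15 ⊆ --11,-11-,1-1-
E = {-1-0, 0-00, 01--, 1-1-, 10-1}

5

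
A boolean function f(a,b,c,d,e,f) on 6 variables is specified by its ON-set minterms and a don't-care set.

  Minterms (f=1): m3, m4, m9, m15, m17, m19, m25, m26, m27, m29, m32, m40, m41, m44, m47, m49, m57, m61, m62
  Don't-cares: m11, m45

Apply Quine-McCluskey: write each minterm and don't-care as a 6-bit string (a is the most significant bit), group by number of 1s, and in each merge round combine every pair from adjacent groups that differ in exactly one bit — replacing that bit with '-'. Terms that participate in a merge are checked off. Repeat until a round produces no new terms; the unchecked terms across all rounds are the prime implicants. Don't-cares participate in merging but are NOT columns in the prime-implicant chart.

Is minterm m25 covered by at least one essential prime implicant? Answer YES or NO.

YES

Round 0: 000011✓ 000100 001001✓ 001011✓ 001111✓ 010001✓ 010011✓ 011001✓ 011010✓ 011011✓ 011101✓ 100000✓ 101000✓ 101001✓ 101100✓ 101101✓ 101111✓ 110001✓ 111001✓ 111101✓ 111110
Round 1: -01001✓ -01111 -10001✓ -11001✓ -11101✓ 0-0011✓ 0-1001✓ 0-1011✓ 00-011✓ 001-11 0010-1✓ 01-001✓ 01-011✓ 0100-1✓ 011-01✓ 0110-1✓ 01101- 1-1001✓ 1-1101✓ 10-000 101-00✓ 101-01✓ 10100-✓ 1011-1 10110-✓ 11-001✓ 111-01✓
Round 2: --1001 -1-001 -11-01 0--011 0-10-1 01-0-1 1-1-01 101-0-
PIs = {--1001, -01111, -1-001, -11-01, 0--011, 0-10-1, 000100, 001-11, 01-0-1, 01101-, 1-1-01, 10-000, 101-0-, 1011-1, 111110}
Coverage chart:
  m3: 0--011 ←essential
  m4: 000100 ←essential
  m9: --1001,0-10-1
  m15: -01111,001-11
  m17: -1-001,01-0-1
  m19: 0--011,01-0-1
  m25: --1001,-1-001,-11-01,0-10-1,01-0-1
  m26: 01101- ←essential
  m27: 0--011,0-10-1,01-0-1,01101-
  m29: -11-01 ←essential
  m32: 10-000 ←essential
  m40: 10-000,101-0-
  m41: --1001,1-1-01,101-0-
  m44: 101-0- ←essential
  m47: -01111,1011-1
  m49: -1-001 ←essential
  m57: --1001,-1-001,-11-01,1-1-01
  m61: -11-01,1-1-01
  m62: 111110 ←essential
Essential: -1-001, -11-01, 0--011, 000100, 01101-, 10-000, 101-0-, 111110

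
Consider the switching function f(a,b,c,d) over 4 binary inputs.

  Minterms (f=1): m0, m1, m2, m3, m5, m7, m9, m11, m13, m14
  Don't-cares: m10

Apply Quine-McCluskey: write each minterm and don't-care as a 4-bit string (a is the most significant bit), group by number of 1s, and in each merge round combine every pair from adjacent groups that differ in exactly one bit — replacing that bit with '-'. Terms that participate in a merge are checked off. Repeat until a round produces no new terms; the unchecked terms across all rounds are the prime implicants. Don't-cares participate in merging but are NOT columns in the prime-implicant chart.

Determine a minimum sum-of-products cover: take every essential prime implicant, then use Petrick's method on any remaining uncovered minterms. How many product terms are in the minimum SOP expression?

5

size-2^0 implicants → 0000(✓)  0001(✓)  0010(✓)  0011(✓)  0101(✓)  0111(✓)  1001(✓)  1010(✓)  1011(✓)  1101(✓)  1110(✓)
size-2^1 implicants → -001(✓)  -010(✓)  -011(✓)  -101(✓)  0-01(✓)  0-11(✓)  00-0(✓)  00-1(✓)  000-(✓)  001-(✓)  01-1(✓)  1-01(✓)  1-10  10-1(✓)  101-(✓)
size-2^2 implicants → --01  -0-1  -01-  0--1  00--
Unchecked terms (primes): --01, -0-1, -01-, 0--1, 00--, 1-10
Minterm coverage:
  m0 ⊆ 00-- [E]
  m1 ⊆ --01,-0-1,0--1,00--
  m2 ⊆ -01-,00--
  m3 ⊆ -0-1,-01-,0--1,00--
  m5 ⊆ --01,0--1
  m7 ⊆ 0--1 [E]
  m9 ⊆ --01,-0-1
  m11 ⊆ -0-1,-01-
  m13 ⊆ --01 [E]
  m14 ⊆ 1-10 [E]
E = {--01, 0--1, 00--, 1-10}
Petrick residual → -0-1
Cover = c'd + b'd + a'd + a'b' + acd'  |cover|=5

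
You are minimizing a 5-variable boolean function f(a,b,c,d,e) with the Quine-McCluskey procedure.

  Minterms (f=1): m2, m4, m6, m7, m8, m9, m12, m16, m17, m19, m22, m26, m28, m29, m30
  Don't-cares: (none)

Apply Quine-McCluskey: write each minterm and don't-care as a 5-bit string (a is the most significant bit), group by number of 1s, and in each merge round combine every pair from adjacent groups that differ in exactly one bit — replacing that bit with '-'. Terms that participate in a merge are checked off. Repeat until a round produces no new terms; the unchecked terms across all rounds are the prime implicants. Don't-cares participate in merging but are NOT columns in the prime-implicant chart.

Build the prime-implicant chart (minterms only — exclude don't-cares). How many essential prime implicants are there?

7

size-2^0 implicants → 00010(✓)  00100(✓)  00110(✓)  00111(✓)  01000(✓)  01001(✓)  01100(✓)  10000(✓)  10001(✓)  10011(✓)  10110(✓)  11010(✓)  11100(✓)  11101(✓)  11110(✓)
size-2^1 implicants → -0110  -1100  0-100  00-10  001-0  0011-  01-00  0100-  1-110  100-1  1000-  11-10  111-0  1110-
Unchecked terms (primes): -0110, -1100, 0-100, 00-10, 001-0, 0011-, 01-00, 0100-, 1-110, 100-1, 1000-, 11-10, 111-0, 1110-
Minterm coverage:
  m2 ⊆ 00-10 [E]
  m4 ⊆ 0-100,001-0
  m6 ⊆ -0110,00-10,001-0,0011-
  m7 ⊆ 0011- [E]
  m8 ⊆ 01-00,0100-
  m9 ⊆ 0100- [E]
  m12 ⊆ -1100,0-100,01-00
  m16 ⊆ 1000- [E]
  m17 ⊆ 100-1,1000-
  m19 ⊆ 100-1 [E]
  m22 ⊆ -0110,1-110
  m26 ⊆ 11-10 [E]
  m28 ⊆ -1100,111-0,1110-
  m29 ⊆ 1110- [E]
  m30 ⊆ 1-110,11-10,111-0
E = {00-10, 0011-, 0100-, 100-1, 1000-, 11-10, 1110-}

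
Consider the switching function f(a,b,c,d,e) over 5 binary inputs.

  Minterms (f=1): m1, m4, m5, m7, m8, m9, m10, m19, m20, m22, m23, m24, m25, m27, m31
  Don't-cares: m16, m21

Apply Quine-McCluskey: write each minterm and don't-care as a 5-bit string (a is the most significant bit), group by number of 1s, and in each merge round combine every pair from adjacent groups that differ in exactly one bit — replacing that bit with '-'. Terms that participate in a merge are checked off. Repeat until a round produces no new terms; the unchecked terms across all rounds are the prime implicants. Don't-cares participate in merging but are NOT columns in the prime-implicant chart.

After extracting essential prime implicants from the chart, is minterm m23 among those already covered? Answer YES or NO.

YES

Round 0: 00001✓ 00100✓ 00101✓ 00111✓ 01000✓ 01001✓ 01010✓ 10000✓ 10011✓ 10100✓ 10101✓ 10110✓ 10111✓ 11000✓ 11001✓ 11011✓ 11111✓
Round 1: -0100✓ -0101✓ -0111✓ -1000✓ -1001✓ 0-001 00-01 001-1✓ 0010-✓ 010-0 0100-✓ 1-000 1-011✓ 1-111✓ 10-00 10-11✓ 101-0✓ 101-1✓ 1010-✓ 1011-✓ 11-11✓ 110-1 1100-✓
Round 2: -01-1 -010- -100- 1--11 101--
PIs = {-01-1, -010-, -100-, 0-001, 00-01, 010-0, 1--11, 1-000, 10-00, 101--, 110-1}
Coverage chart:
  m1: 0-001,00-01
  m4: -010- ←essential
  m5: -01-1,-010-,00-01
  m7: -01-1 ←essential
  m8: -100-,010-0
  m9: -100-,0-001
  m10: 010-0 ←essential
  m19: 1--11 ←essential
  m20: -010-,10-00,101--
  m22: 101-- ←essential
  m23: -01-1,1--11,101--
  m24: -100-,1-000
  m25: -100-,110-1
  m27: 1--11,110-1
  m31: 1--11 ←essential
Essential: -01-1, -010-, 010-0, 1--11, 101--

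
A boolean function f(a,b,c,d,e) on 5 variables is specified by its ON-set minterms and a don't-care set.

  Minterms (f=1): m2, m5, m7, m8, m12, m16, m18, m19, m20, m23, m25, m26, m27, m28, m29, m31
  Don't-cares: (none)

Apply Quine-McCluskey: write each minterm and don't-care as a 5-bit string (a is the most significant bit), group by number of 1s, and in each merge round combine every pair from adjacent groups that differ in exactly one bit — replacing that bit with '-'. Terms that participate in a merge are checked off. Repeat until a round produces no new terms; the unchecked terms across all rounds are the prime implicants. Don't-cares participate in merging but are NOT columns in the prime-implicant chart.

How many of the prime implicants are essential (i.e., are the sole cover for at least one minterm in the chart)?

[col 0] 00010*, 00101*, 00111*, 01000*, 01100*, 10000*, 10010*, 10011*, 10100*, 10111*, 11001*, 11010*, 11011*, 11100*, 11101*, 11111*
[col 1] -0010, -0111, -1100, 001-1, 01-00, 1-010*, 1-011*, 1-100, 1-111*, 10-00, 10-11*, 100-0, 1001-*, 11-01*, 11-11*, 110-1*, 1101-*, 111-1*, 1110-
[col 2] 1--11, 1-01-, 11--1
Prime implicants: -0010, -0111, -1100, 001-1, 01-00, 1--11, 1-01-, 1-100, 10-00, 100-0, 11--1, 1110-
PI chart (minterm → PIs covering it):
  2 | -0010  (sole → essential)
  5 | 001-1  (sole → essential)
  7 | -0111,001-1
  8 | 01-00  (sole → essential)
  12 | -1100,01-00
  16 | 10-00,100-0
  18 | -0010,1-01-,100-0
  19 | 1--11,1-01-
  20 | 1-100,10-00
  23 | -0111,1--11
  25 | 11--1  (sole → essential)
  26 | 1-01-  (sole → essential)
  27 | 1--11,1-01-,11--1
  28 | -1100,1-100,1110-
  29 | 11--1,1110-
  31 | 1--11,11--1
Essential prime implicants: -0010, 001-1, 01-00, 1-01-, 11--1

5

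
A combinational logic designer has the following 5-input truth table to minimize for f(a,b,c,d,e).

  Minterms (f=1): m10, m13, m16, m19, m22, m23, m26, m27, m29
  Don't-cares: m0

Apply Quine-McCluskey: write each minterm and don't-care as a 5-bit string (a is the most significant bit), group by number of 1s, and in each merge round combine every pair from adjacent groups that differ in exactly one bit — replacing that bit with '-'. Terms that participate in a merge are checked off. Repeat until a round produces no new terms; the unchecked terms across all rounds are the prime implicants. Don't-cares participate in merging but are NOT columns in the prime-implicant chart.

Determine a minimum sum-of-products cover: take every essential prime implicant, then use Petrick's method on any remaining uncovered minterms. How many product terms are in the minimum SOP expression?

size-2^0 implicants → 00000(✓)  01010(✓)  01101(✓)  10000(✓)  10011(✓)  10110(✓)  10111(✓)  11010(✓)  11011(✓)  11101(✓)
size-2^1 implicants → -0000  -1010  -1101  1-011  10-11  1011-  1101-
Unchecked terms (primes): -0000, -1010, -1101, 1-011, 10-11, 1011-, 1101-
Minterm coverage:
  m10 ⊆ -1010 [E]
  m13 ⊆ -1101 [E]
  m16 ⊆ -0000 [E]
  m19 ⊆ 1-011,10-11
  m22 ⊆ 1011- [E]
  m23 ⊆ 10-11,1011-
  m26 ⊆ -1010,1101-
  m27 ⊆ 1-011,1101-
  m29 ⊆ -1101 [E]
E = {-0000, -1010, -1101, 1011-}
Petrick residual → 1-011
Cover = b'c'd'e' + bc'de' + bcd'e + ac'de + ab'cd  |cover|=5

5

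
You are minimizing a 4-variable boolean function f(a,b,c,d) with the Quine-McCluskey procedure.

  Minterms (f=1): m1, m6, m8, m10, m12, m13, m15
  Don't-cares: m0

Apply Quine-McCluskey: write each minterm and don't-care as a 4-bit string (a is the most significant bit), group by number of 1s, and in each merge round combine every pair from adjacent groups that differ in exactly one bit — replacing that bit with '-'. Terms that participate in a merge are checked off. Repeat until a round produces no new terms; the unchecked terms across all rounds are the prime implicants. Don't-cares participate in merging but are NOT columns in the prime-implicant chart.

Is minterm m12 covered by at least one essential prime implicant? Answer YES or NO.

size-2^0 implicants → 0000(✓)  0001(✓)  0110  1000(✓)  1010(✓)  1100(✓)  1101(✓)  1111(✓)
size-2^1 implicants → -000  000-  1-00  10-0  11-1  110-
Unchecked terms (primes): -000, 000-, 0110, 1-00, 10-0, 11-1, 110-
Minterm coverage:
  m1 ⊆ 000- [E]
  m6 ⊆ 0110 [E]
  m8 ⊆ -000,1-00,10-0
  m10 ⊆ 10-0 [E]
  m12 ⊆ 1-00,110-
  m13 ⊆ 11-1,110-
  m15 ⊆ 11-1 [E]
E = {000-, 0110, 10-0, 11-1}

NO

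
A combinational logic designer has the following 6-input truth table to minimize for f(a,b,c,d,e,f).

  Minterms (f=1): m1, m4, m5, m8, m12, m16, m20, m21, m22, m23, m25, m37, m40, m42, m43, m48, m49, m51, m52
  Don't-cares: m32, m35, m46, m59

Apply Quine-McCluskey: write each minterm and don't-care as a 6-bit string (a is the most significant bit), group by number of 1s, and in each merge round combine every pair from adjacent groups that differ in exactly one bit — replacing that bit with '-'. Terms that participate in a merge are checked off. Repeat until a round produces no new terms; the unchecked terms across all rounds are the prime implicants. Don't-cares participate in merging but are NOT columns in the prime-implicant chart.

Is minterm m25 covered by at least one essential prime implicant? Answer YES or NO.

YES

Round 0: 000001✓ 000100✓ 000101✓ 001000✓ 001100✓ 010000✓ 010100✓ 010101✓ 010110✓ 010111✓ 011001 100000✓ 100011✓ 100101✓ 101000✓ 101010✓ 101011✓ 101110✓ 110000✓ 110001✓ 110011✓ 110100✓ 111011✓
Round 1: -00101 -01000 -10000✓ -10100✓ 0-0100✓ 0-0101✓ 00-100 000-01 00010-✓ 001-00 010-00✓ 0101-0✓ 0101-1✓ 01010-✓ 01011-✓ 1-0000 1-0011✓ 1-1011✓ 10-000 10-011✓ 101-10 1010-0 10101- 11-011✓ 110-00✓ 1100-1 11000-
Round 2: -10-00 0-010- 0101-- 1--011
PIs = {-00101, -01000, -10-00, 0-010-, 00-100, 000-01, 001-00, 0101--, 011001, 1--011, 1-0000, 10-000, 101-10, 1010-0, 10101-, 1100-1, 11000-}
Coverage chart:
  m1: 000-01 ←essential
  m4: 0-010-,00-100
  m5: -00101,0-010-,000-01
  m8: -01000,001-00
  m12: 00-100,001-00
  m16: -10-00 ←essential
  m20: -10-00,0-010-,0101--
  m21: 0-010-,0101--
  m22: 0101-- ←essential
  m23: 0101-- ←essential
  m25: 011001 ←essential
  m37: -00101 ←essential
  m40: -01000,10-000,1010-0
  m42: 101-10,1010-0,10101-
  m43: 1--011,10101-
  m48: -10-00,1-0000,11000-
  m49: 1100-1,11000-
  m51: 1--011,1100-1
  m52: -10-00 ←essential
Essential: -00101, -10-00, 000-01, 0101--, 011001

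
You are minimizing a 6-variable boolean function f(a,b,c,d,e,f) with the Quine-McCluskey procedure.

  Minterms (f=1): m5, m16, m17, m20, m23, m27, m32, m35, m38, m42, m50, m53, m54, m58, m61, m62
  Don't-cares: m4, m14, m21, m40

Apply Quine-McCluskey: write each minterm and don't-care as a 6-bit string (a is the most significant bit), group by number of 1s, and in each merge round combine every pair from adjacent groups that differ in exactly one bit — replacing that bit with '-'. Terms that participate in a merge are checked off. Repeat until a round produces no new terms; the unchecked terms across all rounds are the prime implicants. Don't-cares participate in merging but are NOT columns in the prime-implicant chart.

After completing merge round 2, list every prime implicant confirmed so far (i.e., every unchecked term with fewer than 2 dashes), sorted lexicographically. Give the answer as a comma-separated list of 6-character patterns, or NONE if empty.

size-2^0 implicants → 000100(✓)  000101(✓)  001110  010000(✓)  010001(✓)  010100(✓)  010101(✓)  010111(✓)  011011  100000(✓)  100011  100110(✓)  101000(✓)  101010(✓)  110010(✓)  110101(✓)  110110(✓)  111010(✓)  111101(✓)  111110(✓)
size-2^1 implicants → -10101  0-0100(✓)  0-0101(✓)  00010-(✓)  010-00(✓)  010-01(✓)  01000-(✓)  0101-1  01010-(✓)  1-0110  1-1010  10-000  1010-0  11-010(✓)  11-101  11-110(✓)  110-10(✓)  111-10(✓)
size-2^2 implicants → 0-010-  010-0-  11--10
Unchecked terms (primes): -10101, 0-010-, 001110, 010-0-, 0101-1, 011011, 1-0110, 1-1010, 10-000, 100011, 1010-0, 11--10, 11-101

-10101, 001110, 0101-1, 011011, 1-0110, 1-1010, 10-000, 100011, 1010-0, 11-101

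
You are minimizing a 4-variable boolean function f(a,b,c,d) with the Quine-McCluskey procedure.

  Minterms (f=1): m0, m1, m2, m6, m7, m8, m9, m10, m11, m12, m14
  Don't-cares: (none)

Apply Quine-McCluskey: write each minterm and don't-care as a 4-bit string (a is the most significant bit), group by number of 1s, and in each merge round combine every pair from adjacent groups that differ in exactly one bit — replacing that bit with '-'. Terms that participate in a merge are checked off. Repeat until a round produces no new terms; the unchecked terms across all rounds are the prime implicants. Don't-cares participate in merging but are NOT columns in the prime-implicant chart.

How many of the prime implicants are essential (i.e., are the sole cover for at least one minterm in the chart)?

Round 0: 0000✓ 0001✓ 0010✓ 0110✓ 0111✓ 1000✓ 1001✓ 1010✓ 1011✓ 1100✓ 1110✓
Round 1: -000✓ -001✓ -010✓ -110✓ 0-10✓ 00-0✓ 000-✓ 011- 1-00✓ 1-10✓ 10-0✓ 10-1✓ 100-✓ 101-✓ 11-0✓
Round 2: --10 -0-0 -00- 1--0 10--
PIs = {--10, -0-0, -00-, 011-, 1--0, 10--}
Coverage chart:
  m0: -0-0,-00-
  m1: -00- ←essential
  m2: --10,-0-0
  m6: --10,011-
  m7: 011- ←essential
  m8: -0-0,-00-,1--0,10--
  m9: -00-,10--
  m10: --10,-0-0,1--0,10--
  m11: 10-- ←essential
  m12: 1--0 ←essential
  m14: --10,1--0
Essential: -00-, 011-, 1--0, 10--

4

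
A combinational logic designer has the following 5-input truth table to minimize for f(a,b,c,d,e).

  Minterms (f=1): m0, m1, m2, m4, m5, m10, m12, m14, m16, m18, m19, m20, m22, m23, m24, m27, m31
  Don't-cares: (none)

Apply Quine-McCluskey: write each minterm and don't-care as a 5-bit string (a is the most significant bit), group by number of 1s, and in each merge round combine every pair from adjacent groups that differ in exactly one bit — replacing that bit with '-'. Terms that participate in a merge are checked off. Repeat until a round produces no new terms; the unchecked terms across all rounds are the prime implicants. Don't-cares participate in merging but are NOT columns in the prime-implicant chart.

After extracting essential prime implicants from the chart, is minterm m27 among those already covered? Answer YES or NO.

YES

[col 0] 00000*, 00001*, 00010*, 00100*, 00101*, 01010*, 01100*, 01110*, 10000*, 10010*, 10011*, 10100*, 10110*, 10111*, 11000*, 11011*, 11111*
[col 1] -0000*, -0010*, -0100*, 0-010, 0-100, 00-00*, 00-01*, 000-0*, 0000-*, 0010-*, 01-10, 011-0, 1-000, 1-011*, 1-111*, 10-00*, 10-10*, 10-11*, 100-0*, 1001-*, 101-0*, 1011-*, 11-11*
[col 2] -0-00, -00-0, 00-0-, 1--11, 10--0, 10-1-
Prime implicants: -0-00, -00-0, 0-010, 0-100, 00-0-, 01-10, 011-0, 1--11, 1-000, 10--0, 10-1-
PI chart (minterm → PIs covering it):
  0 | -0-00,-00-0,00-0-
  1 | 00-0-  (sole → essential)
  2 | -00-0,0-010
  4 | -0-00,0-100,00-0-
  5 | 00-0-  (sole → essential)
  10 | 0-010,01-10
  12 | 0-100,011-0
  14 | 01-10,011-0
  16 | -0-00,-00-0,1-000,10--0
  18 | -00-0,10--0,10-1-
  19 | 1--11,10-1-
  20 | -0-00,10--0
  22 | 10--0,10-1-
  23 | 1--11,10-1-
  24 | 1-000  (sole → essential)
  27 | 1--11  (sole → essential)
  31 | 1--11  (sole → essential)
Essential prime implicants: 00-0-, 1--11, 1-000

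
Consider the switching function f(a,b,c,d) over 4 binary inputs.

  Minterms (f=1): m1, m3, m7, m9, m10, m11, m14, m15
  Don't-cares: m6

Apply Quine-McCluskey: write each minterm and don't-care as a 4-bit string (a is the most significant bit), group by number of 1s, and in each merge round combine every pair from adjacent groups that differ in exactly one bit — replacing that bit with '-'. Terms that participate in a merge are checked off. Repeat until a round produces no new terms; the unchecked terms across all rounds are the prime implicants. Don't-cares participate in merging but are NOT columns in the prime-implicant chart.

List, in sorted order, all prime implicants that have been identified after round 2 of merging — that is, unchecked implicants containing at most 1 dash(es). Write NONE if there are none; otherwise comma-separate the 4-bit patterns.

[col 0] 0001*, 0011*, 0110*, 0111*, 1001*, 1010*, 1011*, 1110*, 1111*
[col 1] -001*, -011*, -110*, -111*, 0-11*, 00-1*, 011-*, 1-10*, 1-11*, 10-1*, 101-*, 111-*
[col 2] --11, -0-1, -11-, 1-1-
Prime implicants: --11, -0-1, -11-, 1-1-

NONE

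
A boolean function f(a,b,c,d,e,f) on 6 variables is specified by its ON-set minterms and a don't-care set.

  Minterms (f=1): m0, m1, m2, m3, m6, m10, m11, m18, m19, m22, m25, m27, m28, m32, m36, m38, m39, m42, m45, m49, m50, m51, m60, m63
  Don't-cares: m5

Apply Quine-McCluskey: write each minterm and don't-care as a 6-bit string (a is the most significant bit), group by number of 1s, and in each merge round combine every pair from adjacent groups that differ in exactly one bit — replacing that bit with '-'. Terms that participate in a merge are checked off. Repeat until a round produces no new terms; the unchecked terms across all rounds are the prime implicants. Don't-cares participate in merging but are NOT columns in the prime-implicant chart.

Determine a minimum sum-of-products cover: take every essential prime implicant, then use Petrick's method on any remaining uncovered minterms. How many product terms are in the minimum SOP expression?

12

Round 0: 000000✓ 000001✓ 000010✓ 000011✓ 000101✓ 000110✓ 001010✓ 001011✓ 010010✓ 010011✓ 010110✓ 011001✓ 011011✓ 011100✓ 100000✓ 100100✓ 100110✓ 100111✓ 101010✓ 101101 110001✓ 110010✓ 110011✓ 111100✓ 111111
Round 1: -00000 -00110 -01010 -10010✓ -10011✓ -11100 0-0010✓ 0-0011✓ 0-0110✓ 0-1011✓ 00-010✓ 00-011✓ 000-01 000-10✓ 0000-0✓ 0000-1✓ 00000-✓ 00001-✓ 00101-✓ 01-011✓ 010-10✓ 01001-✓ 0110-1 100-00 1001-0 10011- 1100-1 11001-✓
Round 2: -1001- 0--011 0-0-10 0-001- 00-01- 0000--
PIs = {-00000, -00110, -01010, -1001-, -11100, 0--011, 0-0-10, 0-001-, 00-01-, 000-01, 0000--, 0110-1, 100-00, 1001-0, 10011-, 101101, 1100-1, 111111}
Coverage chart:
  m0: -00000,0000--
  m1: 000-01,0000--
  m2: 0-0-10,0-001-,00-01-,0000--
  m3: 0--011,0-001-,00-01-,0000--
  m6: -00110,0-0-10
  m10: -01010,00-01-
  m11: 0--011,00-01-
  m18: -1001-,0-0-10,0-001-
  m19: -1001-,0--011,0-001-
  m22: 0-0-10 ←essential
  m25: 0110-1 ←essential
  m27: 0--011,0110-1
  m28: -11100 ←essential
  m32: -00000,100-00
  m36: 100-00,1001-0
  m38: -00110,1001-0,10011-
  m39: 10011- ←essential
  m42: -01010 ←essential
  m45: 101101 ←essential
  m49: 1100-1 ←essential
  m50: -1001- ←essential
  m51: -1001-,1100-1
  m60: -11100 ←essential
  m63: 111111 ←essential
Essential: -01010, -1001-, -11100, 0-0-10, 0110-1, 10011-, 101101, 1100-1, 111111
Petrick residual → 0--011, 0000--, 100-00
Min cover (12 terms): b'cd'ef' + bc'd'e + bcde'f' + a'd'ef + a'c'ef' + a'b'c'd' + a'bcd'f + ab'c'e'f' + ab'c'de + ab'cde'f + abc'd'f + abcdef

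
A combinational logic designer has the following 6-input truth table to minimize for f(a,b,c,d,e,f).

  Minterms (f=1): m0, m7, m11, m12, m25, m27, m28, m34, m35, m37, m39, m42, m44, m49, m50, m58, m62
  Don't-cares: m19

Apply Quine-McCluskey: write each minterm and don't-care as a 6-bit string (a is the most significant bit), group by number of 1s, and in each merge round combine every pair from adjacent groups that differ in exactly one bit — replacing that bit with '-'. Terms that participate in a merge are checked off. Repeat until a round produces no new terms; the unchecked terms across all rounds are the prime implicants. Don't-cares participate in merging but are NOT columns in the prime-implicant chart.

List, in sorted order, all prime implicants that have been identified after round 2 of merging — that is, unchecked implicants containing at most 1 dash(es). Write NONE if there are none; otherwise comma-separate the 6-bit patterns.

[col 0] 000000, 000111*, 001011*, 001100*, 010011*, 011001*, 011011*, 011100*, 100010*, 100011*, 100101*, 100111*, 101010*, 101100*, 110001, 110010*, 111010*, 111110*
[col 1] -00111, -01100, 0-1011, 0-1100, 01-011, 0110-1, 1-0010*, 1-1010*, 10-010*, 100-11, 10001-, 1001-1, 11-010*, 111-10
[col 2] 1--010
Prime implicants: -00111, -01100, 0-1011, 0-1100, 000000, 01-011, 0110-1, 1--010, 100-11, 10001-, 1001-1, 110001, 111-10

-00111, -01100, 0-1011, 0-1100, 000000, 01-011, 0110-1, 100-11, 10001-, 1001-1, 110001, 111-10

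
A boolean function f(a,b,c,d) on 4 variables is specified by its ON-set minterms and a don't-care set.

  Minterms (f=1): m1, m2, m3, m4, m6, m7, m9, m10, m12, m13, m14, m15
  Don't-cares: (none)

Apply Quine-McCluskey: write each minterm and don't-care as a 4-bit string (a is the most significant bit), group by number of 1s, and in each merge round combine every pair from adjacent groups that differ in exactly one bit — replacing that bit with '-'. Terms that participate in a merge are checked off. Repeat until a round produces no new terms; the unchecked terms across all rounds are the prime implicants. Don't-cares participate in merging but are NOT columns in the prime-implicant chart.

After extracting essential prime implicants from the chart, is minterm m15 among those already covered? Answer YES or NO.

NO

Round 0: 0001✓ 0010✓ 0011✓ 0100✓ 0110✓ 0111✓ 1001✓ 1010✓ 1100✓ 1101✓ 1110✓ 1111✓
Round 1: -001 -010✓ -100✓ -110✓ -111✓ 0-10✓ 0-11✓ 00-1 001-✓ 01-0✓ 011-✓ 1-01 1-10✓ 11-0✓ 11-1✓ 110-✓ 111-✓
Round 2: --10 -1-0 -11- 0-1- 11--
PIs = {--10, -001, -1-0, -11-, 0-1-, 00-1, 1-01, 11--}
Coverage chart:
  m1: -001,00-1
  m2: --10,0-1-
  m3: 0-1-,00-1
  m4: -1-0 ←essential
  m6: --10,-1-0,-11-,0-1-
  m7: -11-,0-1-
  m9: -001,1-01
  m10: --10 ←essential
  m12: -1-0,11--
  m13: 1-01,11--
  m14: --10,-1-0,-11-,11--
  m15: -11-,11--
Essential: --10, -1-0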